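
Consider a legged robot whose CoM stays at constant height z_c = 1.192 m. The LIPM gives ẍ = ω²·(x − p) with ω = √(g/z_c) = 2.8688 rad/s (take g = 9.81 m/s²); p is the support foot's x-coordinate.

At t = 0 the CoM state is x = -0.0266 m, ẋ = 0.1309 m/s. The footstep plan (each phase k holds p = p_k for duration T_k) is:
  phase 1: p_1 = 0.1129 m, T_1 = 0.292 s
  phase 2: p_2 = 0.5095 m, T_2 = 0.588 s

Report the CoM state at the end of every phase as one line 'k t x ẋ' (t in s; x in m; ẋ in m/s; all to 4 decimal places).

phase 1: p=0.1129, T=0.292, ωT=0.837690, cosh=1.371865, sinh=0.939156; start (x,ẋ)=(-0.026600, 0.130900) → end (x,ẋ)=(-0.035623, -0.196271)
phase 2: p=0.5095, T=0.588, ωT=1.686854, cosh=2.793780, sinh=2.608680; start (x,ẋ)=(-0.035623, -0.196271) → end (x,ẋ)=(-1.191927, -4.627915)

1 0.2920 -0.0356 -0.1963
2 0.8800 -1.1919 -4.6279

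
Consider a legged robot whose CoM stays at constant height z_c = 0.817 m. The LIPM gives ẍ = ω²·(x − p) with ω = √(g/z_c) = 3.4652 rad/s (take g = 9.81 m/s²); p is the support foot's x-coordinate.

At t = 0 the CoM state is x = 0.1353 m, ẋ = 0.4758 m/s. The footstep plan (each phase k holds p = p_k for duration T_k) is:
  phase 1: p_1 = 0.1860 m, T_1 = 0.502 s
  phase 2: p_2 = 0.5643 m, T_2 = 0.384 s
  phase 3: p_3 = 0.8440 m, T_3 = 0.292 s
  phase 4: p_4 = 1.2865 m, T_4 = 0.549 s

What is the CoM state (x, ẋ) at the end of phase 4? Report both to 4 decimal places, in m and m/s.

phase 1: p=0.1860, T=0.502, ωT=1.739530, cosh=2.935136, sinh=2.759533; start (x,ẋ)=(0.135300, 0.475800) → end (x,ẋ)=(0.416095, 0.911727)
phase 2: p=0.5643, T=0.384, ωT=1.330637, cosh=2.023880, sinh=1.759572; start (x,ẋ)=(0.416095, 0.911727) → end (x,ẋ)=(0.727311, 0.941580)
phase 3: p=0.8440, T=0.292, ωT=1.011838, cosh=1.557102, sinh=1.193552; start (x,ẋ)=(0.727311, 0.941580) → end (x,ẋ)=(0.986620, 0.983521)
phase 4: p=1.2865, T=0.549, ωT=1.902395, cosh=3.425568, sinh=3.276357; start (x,ẋ)=(0.986620, 0.983521) → end (x,ẋ)=(1.189163, -0.035490)

x = 1.1892, ẋ = -0.0355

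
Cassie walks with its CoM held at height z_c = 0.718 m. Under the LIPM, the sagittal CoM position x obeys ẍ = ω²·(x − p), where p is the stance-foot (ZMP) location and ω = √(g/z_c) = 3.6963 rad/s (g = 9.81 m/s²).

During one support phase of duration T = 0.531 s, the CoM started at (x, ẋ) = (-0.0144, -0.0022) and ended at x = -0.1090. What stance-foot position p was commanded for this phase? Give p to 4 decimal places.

p = 0.0208

ωT = 3.6963·0.531 = 1.962735; cosh(ωT) = 3.629623, sinh(ωT) = 3.489149
x(T) = p + (x₀−p)·cosh(ωT) + (ẋ₀/ω)·sinh(ωT) ⇒ p·(1 − cosh) = x(T) − x₀·cosh − (ẋ₀/ω)·sinh
numerator   = -0.1090 − (-0.0144)·3.629623 − (-0.0022/3.6963)·3.489149 = -0.054657
denominator = 1 − 3.629623 = -2.629623
p = -0.054657 / -2.629623 = 0.0208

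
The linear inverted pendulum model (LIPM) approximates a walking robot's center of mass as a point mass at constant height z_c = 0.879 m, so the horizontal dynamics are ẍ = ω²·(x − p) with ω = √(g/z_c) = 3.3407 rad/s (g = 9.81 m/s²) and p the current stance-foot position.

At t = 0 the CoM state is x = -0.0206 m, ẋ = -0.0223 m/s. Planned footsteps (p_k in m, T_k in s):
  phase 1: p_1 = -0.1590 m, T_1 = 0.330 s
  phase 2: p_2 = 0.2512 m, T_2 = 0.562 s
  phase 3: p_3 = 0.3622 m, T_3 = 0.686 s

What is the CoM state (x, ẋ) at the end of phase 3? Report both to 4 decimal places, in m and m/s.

phase 1: p=-0.1590, T=0.330, ωT=1.102431, cosh=1.671770, sinh=1.339708; start (x,ẋ)=(-0.020600, -0.022300) → end (x,ẋ)=(0.063430, 0.582137)
phase 2: p=0.2512, T=0.562, ωT=1.877473, cosh=3.344972, sinh=3.191996; start (x,ẋ)=(0.063430, 0.582137) → end (x,ẋ)=(0.179340, -0.055051)
phase 3: p=0.3622, T=0.686, ωT=2.291720, cosh=4.996516, sinh=4.895423; start (x,ẋ)=(0.179340, -0.055051) → end (x,ẋ)=(-0.632136, -3.265588)

x = -0.6321, ẋ = -3.2656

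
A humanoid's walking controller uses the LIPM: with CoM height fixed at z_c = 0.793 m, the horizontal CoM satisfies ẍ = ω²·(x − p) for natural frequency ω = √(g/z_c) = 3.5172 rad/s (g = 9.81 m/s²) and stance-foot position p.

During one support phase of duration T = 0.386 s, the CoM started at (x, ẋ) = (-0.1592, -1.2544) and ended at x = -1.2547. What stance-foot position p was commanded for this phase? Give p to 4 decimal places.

p = 0.2589

ωT = 3.5172·0.386 = 1.357639; cosh(ωT) = 2.072137, sinh(ωT) = 1.814869
x(T) = p + (x₀−p)·cosh(ωT) + (ẋ₀/ω)·sinh(ωT) ⇒ p·(1 − cosh) = x(T) − x₀·cosh − (ẋ₀/ω)·sinh
numerator   = -1.2547 − (-0.1592)·2.072137 − (-1.2544/3.5172)·1.814869 = -0.277548
denominator = 1 − 2.072137 = -1.072137
p = -0.277548 / -1.072137 = 0.2589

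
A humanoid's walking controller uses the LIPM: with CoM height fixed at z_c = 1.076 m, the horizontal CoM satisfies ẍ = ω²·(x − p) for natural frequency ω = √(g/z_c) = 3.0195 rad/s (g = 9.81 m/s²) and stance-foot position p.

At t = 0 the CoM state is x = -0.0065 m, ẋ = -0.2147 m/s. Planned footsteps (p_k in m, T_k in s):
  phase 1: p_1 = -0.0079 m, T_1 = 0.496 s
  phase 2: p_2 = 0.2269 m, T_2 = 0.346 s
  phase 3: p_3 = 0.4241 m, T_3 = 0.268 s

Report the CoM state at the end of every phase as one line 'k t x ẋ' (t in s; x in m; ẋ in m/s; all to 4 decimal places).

phase 1: p=-0.0079, T=0.496, ωT=1.497672, cosh=2.347459, sinh=2.123809; start (x,ẋ)=(-0.006500, -0.214700) → end (x,ẋ)=(-0.155626, -0.495021)
phase 2: p=0.2269, T=0.346, ωT=1.044747, cosh=1.597230, sinh=1.245449; start (x,ẋ)=(-0.155626, -0.495021) → end (x,ẋ)=(-0.588263, -2.229203)
phase 3: p=0.4241, T=0.268, ωT=0.809226, cosh=1.345686, sinh=0.900483; start (x,ẋ)=(-0.588263, -2.229203) → end (x,ẋ)=(-1.603021, -5.752430)

1 0.4960 -0.1556 -0.4950
2 0.8420 -0.5883 -2.2292
3 1.1100 -1.6030 -5.7524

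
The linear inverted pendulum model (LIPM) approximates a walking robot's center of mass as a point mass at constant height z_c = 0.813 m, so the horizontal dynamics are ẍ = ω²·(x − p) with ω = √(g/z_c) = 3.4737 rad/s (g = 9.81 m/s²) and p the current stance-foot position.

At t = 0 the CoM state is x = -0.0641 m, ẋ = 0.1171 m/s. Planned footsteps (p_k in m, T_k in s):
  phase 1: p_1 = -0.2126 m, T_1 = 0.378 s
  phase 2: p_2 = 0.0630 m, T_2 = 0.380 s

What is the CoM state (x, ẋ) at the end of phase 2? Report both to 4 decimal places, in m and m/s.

phase 1: p=-0.2126, T=0.378, ωT=1.313059, cosh=1.993261, sinh=1.724265; start (x,ẋ)=(-0.064100, 0.117100) → end (x,ẋ)=(0.141525, 1.122864)
phase 2: p=0.0630, T=0.380, ωT=1.320006, cosh=2.005289, sinh=1.738155; start (x,ẋ)=(0.141525, 1.122864) → end (x,ẋ)=(0.782319, 2.725787)

x = 0.7823, ẋ = 2.7258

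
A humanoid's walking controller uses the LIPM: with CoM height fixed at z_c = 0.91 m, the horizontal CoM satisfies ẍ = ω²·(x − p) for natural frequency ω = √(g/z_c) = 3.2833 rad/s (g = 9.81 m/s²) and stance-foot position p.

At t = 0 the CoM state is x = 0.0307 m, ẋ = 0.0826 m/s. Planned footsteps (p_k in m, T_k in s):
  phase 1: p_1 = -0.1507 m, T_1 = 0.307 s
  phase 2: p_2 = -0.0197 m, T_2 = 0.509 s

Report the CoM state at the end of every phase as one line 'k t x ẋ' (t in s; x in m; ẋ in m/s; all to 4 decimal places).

phase 1: p=-0.1507, T=0.307, ωT=1.007973, cosh=1.552500, sinh=1.187542; start (x,ẋ)=(0.030700, 0.082600) → end (x,ẋ)=(0.160799, 0.835525)
phase 2: p=-0.0197, T=0.509, ωT=1.671200, cosh=2.753283, sinh=2.565262; start (x,ẋ)=(0.160799, 0.835525) → end (x,ẋ)=(1.130066, 3.820696)

1 0.3070 0.1608 0.8355
2 0.8160 1.1301 3.8207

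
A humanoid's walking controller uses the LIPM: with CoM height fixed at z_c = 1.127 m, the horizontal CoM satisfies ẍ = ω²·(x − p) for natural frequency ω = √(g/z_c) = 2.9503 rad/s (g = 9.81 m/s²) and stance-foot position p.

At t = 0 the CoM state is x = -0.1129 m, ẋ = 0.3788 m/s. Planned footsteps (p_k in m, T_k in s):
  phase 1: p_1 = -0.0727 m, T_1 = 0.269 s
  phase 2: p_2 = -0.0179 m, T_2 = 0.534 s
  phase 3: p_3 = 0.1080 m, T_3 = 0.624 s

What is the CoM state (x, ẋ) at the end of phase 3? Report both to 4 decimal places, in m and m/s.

x = 1.8349, ẋ = 5.1665

phase 1: p=-0.0727, T=0.269, ωT=0.793631, cosh=1.331805, sinh=0.879605; start (x,ẋ)=(-0.112900, 0.378800) → end (x,ẋ)=(-0.013303, 0.400165)
phase 2: p=-0.0179, T=0.534, ωT=1.575460, cosh=2.519939, sinh=2.313026; start (x,ẋ)=(-0.013303, 0.400165) → end (x,ẋ)=(0.307413, 1.039763)
phase 3: p=0.1080, T=0.624, ωT=1.840987, cosh=3.230709, sinh=3.072048; start (x,ẋ)=(0.307413, 1.039763) → end (x,ẋ)=(1.834915, 5.166543)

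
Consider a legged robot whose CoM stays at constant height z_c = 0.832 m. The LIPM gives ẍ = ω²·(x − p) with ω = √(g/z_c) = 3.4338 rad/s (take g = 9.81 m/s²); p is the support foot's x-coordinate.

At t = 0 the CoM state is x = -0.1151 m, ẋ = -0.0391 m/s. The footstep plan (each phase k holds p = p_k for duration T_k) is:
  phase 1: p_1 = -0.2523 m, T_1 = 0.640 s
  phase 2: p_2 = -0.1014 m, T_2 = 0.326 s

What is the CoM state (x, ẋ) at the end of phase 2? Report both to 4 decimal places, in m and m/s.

phase 1: p=-0.2523, T=0.640, ωT=2.197632, cosh=4.557367, sinh=4.446301; start (x,ẋ)=(-0.115100, -0.039100) → end (x,ẋ)=(0.322342, 1.916536)
phase 2: p=-0.1014, T=0.326, ωT=1.119419, cosh=1.694771, sinh=1.368302; start (x,ẋ)=(0.322342, 1.916536) → end (x,ẋ)=(1.380447, 5.239031)

x = 1.3804, ẋ = 5.2390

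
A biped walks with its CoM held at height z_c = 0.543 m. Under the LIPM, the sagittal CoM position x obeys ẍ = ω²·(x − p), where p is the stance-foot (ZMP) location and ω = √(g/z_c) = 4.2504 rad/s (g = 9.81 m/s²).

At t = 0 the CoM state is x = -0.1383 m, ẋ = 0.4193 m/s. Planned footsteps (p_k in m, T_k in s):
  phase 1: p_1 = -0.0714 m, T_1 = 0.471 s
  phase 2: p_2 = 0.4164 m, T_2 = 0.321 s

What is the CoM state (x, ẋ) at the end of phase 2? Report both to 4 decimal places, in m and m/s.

phase 1: p=-0.0714, T=0.471, ωT=2.001938, cosh=3.769233, sinh=3.634160; start (x,ẋ)=(-0.138300, 0.419300) → end (x,ẋ)=(0.034947, 0.547060)
phase 2: p=0.4164, T=0.321, ωT=1.364378, cosh=2.084415, sinh=1.828875; start (x,ẋ)=(0.034947, 0.547060) → end (x,ẋ)=(-0.143317, -1.824911)

x = -0.1433, ẋ = -1.8249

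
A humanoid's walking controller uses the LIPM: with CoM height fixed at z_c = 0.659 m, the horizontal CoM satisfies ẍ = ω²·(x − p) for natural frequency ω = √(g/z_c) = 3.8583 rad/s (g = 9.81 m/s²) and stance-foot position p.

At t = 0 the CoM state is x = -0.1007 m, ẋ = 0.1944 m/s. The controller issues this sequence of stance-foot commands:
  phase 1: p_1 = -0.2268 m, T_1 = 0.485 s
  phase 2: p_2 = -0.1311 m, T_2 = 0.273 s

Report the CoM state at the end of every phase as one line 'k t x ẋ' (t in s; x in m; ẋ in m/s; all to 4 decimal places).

1 0.4850 0.3523 2.1894
2 0.7580 1.3607 5.8689

phase 1: p=-0.2268, T=0.485, ωT=1.871275, cosh=3.325252, sinh=3.171325; start (x,ẋ)=(-0.100700, 0.194400) → end (x,ẋ)=(0.352301, 2.189379)
phase 2: p=-0.1311, T=0.273, ωT=1.053316, cosh=1.607961, sinh=1.259182; start (x,ẋ)=(0.352301, 2.189379) → end (x,ẋ)=(1.360708, 5.868944)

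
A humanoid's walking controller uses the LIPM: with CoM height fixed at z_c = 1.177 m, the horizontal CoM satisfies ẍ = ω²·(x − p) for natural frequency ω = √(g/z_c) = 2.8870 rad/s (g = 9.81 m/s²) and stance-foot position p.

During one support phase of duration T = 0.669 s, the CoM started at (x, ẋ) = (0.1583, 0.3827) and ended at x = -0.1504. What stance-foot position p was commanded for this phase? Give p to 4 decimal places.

ωT = 2.8870·0.669 = 1.931403; cosh(ωT) = 3.522064, sinh(ωT) = 3.377119
x(T) = p + (x₀−p)·cosh(ωT) + (ẋ₀/ω)·sinh(ωT) ⇒ p·(1 − cosh) = x(T) − x₀·cosh − (ẋ₀/ω)·sinh
numerator   = -0.1504 − (0.1583)·3.522064 − (0.3827/2.8870)·3.377119 = -1.155613
denominator = 1 − 3.522064 = -2.522064
p = -1.155613 / -2.522064 = 0.4582

p = 0.4582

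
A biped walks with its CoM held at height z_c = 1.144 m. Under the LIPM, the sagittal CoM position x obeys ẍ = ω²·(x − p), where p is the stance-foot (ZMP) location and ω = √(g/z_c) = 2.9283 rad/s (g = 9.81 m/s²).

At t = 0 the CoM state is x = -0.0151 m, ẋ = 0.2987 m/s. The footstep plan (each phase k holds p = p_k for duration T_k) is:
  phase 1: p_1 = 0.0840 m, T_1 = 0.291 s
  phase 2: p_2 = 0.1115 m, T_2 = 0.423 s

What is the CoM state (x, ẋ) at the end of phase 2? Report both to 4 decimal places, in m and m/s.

phase 1: p=0.0840, T=0.291, ωT=0.852135, cosh=1.385576, sinh=0.959072; start (x,ẋ)=(-0.015100, 0.298700) → end (x,ẋ)=(0.044519, 0.135554)
phase 2: p=0.1115, T=0.423, ωT=1.238671, cosh=1.870396, sinh=1.580627; start (x,ẋ)=(0.044519, 0.135554) → end (x,ẋ)=(0.059388, -0.056484)

x = 0.0594, ẋ = -0.0565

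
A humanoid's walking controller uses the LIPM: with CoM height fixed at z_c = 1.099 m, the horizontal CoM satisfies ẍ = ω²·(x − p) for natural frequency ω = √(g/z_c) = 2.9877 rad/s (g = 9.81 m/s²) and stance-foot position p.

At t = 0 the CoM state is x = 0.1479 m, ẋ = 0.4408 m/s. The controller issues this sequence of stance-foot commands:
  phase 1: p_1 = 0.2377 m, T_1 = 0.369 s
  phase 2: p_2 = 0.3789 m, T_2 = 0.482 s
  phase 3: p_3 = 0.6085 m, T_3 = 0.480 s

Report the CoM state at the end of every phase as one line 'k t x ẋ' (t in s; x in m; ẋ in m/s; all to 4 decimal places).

phase 1: p=0.2377, T=0.369, ωT=1.102461, cosh=1.671811, sinh=1.339758; start (x,ẋ)=(0.147900, 0.440800) → end (x,ẋ)=(0.285237, 0.377483)
phase 2: p=0.3789, T=0.482, ωT=1.440071, cosh=2.228954, sinh=1.992043; start (x,ẋ)=(0.285237, 0.377483) → end (x,ẋ)=(0.421816, 0.283945)
phase 3: p=0.6085, T=0.480, ωT=1.434096, cosh=2.217090, sinh=1.978760; start (x,ẋ)=(0.421816, 0.283945) → end (x,ẋ)=(0.382661, -0.474135)

1 0.3690 0.2852 0.3775
2 0.8510 0.4218 0.2839
3 1.3310 0.3827 -0.4741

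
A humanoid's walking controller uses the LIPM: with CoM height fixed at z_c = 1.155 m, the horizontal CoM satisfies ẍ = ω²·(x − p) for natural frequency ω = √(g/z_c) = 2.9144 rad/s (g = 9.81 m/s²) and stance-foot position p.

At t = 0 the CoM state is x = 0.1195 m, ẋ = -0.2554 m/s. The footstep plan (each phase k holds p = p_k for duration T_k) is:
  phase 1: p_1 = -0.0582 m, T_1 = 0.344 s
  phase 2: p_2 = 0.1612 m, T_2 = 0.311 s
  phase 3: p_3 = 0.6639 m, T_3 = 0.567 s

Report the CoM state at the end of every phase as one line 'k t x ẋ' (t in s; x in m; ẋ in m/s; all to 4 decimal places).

phase 1: p=-0.0582, T=0.344, ωT=1.002554, cosh=1.546087, sinh=1.179145; start (x,ẋ)=(0.119500, -0.255400) → end (x,ẋ)=(0.113207, 0.215796)
phase 2: p=0.1612, T=0.311, ωT=0.906378, cosh=1.439663, sinh=1.035678; start (x,ẋ)=(0.113207, 0.215796) → end (x,ẋ)=(0.168792, 0.165811)
phase 3: p=0.6639, T=0.567, ωT=1.652465, cosh=2.705703, sinh=2.514126; start (x,ẋ)=(0.168792, 0.165811) → end (x,ẋ)=(-0.532677, -3.179105)

1 0.3440 0.1132 0.2158
2 0.6550 0.1688 0.1658
3 1.2220 -0.5327 -3.1791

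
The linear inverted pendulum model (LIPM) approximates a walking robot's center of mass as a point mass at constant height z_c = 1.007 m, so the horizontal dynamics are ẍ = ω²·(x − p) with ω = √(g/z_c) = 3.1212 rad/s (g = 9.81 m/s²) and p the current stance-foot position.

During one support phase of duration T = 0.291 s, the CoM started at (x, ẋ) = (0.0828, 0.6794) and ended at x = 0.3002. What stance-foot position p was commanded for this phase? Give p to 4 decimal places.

ωT = 3.1212·0.291 = 0.908269; cosh(ωT) = 1.441624, sinh(ωT) = 1.038402
x(T) = p + (x₀−p)·cosh(ωT) + (ẋ₀/ω)·sinh(ωT) ⇒ p·(1 − cosh) = x(T) − x₀·cosh − (ẋ₀/ω)·sinh
numerator   = 0.3002 − (0.0828)·1.441624 − (0.6794/3.1212)·1.038402 = -0.045198
denominator = 1 − 1.441624 = -0.441624
p = -0.045198 / -0.441624 = 0.1023

p = 0.1023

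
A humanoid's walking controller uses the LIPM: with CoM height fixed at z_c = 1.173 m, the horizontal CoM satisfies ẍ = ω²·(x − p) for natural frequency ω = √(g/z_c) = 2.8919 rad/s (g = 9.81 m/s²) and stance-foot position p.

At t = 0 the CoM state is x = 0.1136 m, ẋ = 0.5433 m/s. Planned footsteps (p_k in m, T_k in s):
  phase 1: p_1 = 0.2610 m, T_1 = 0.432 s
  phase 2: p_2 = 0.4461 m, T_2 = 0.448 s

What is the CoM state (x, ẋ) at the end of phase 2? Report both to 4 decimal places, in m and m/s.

phase 1: p=0.2610, T=0.432, ωT=1.249301, cosh=1.887304, sinh=1.600599; start (x,ẋ)=(0.113600, 0.543300) → end (x,ẋ)=(0.283515, 0.343091)
phase 2: p=0.4461, T=0.448, ωT=1.295571, cosh=1.963412, sinh=1.689670; start (x,ẋ)=(0.283515, 0.343091) → end (x,ẋ)=(0.327339, -0.120818)

x = 0.3273, ẋ = -0.1208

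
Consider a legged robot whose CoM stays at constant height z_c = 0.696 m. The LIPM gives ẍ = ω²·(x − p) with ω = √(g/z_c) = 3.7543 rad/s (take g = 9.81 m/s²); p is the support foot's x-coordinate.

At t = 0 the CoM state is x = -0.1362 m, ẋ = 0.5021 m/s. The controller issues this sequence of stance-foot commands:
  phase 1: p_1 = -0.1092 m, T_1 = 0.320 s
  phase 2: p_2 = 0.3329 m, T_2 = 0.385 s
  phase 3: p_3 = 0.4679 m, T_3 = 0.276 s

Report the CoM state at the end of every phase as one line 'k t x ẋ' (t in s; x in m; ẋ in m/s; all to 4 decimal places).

1 0.3200 0.0441 0.7569
2 0.7050 0.0900 -0.4779
3 0.9810 -0.2884 -2.5056

phase 1: p=-0.1092, T=0.320, ωT=1.201376, cosh=1.812734, sinh=1.511954; start (x,ẋ)=(-0.136200, 0.502100) → end (x,ẋ)=(0.044065, 0.756913)
phase 2: p=0.3329, T=0.385, ωT=1.445406, cosh=2.239612, sinh=2.003961; start (x,ẋ)=(0.044065, 0.756913) → end (x,ẋ)=(0.090045, -0.477851)
phase 3: p=0.4679, T=0.276, ωT=1.036187, cosh=1.586627, sinh=1.231822; start (x,ẋ)=(0.090045, -0.477851) → end (x,ẋ)=(-0.288403, -2.505613)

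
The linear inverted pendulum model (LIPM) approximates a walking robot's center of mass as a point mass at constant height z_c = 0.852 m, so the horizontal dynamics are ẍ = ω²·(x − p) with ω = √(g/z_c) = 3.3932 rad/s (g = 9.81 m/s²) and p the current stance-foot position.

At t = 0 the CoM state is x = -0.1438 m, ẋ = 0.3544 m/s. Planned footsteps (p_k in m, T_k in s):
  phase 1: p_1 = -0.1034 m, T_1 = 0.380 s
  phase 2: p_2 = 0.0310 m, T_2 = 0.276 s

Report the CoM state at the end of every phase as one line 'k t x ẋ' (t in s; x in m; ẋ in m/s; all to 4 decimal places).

phase 1: p=-0.1034, T=0.380, ωT=1.289416, cosh=1.953049, sinh=1.677617; start (x,ẋ)=(-0.143800, 0.354400) → end (x,ẋ)=(-0.007086, 0.462184)
phase 2: p=0.0310, T=0.276, ωT=0.936523, cosh=1.471542, sinh=1.079554; start (x,ẋ)=(-0.007086, 0.462184) → end (x,ẋ)=(0.122000, 0.540609)

1 0.3800 -0.0071 0.4622
2 0.6560 0.1220 0.5406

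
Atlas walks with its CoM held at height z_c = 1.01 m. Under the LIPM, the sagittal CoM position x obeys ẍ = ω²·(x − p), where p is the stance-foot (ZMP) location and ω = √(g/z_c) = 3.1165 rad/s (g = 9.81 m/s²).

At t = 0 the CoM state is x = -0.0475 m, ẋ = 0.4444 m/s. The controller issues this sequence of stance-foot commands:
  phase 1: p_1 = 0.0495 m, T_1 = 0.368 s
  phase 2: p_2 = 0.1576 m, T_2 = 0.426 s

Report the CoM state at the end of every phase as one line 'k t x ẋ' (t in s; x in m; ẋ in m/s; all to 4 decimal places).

1 0.3680 0.0832 0.3423
2 0.7940 0.2000 0.2845

phase 1: p=0.0495, T=0.368, ωT=1.146872, cosh=1.732979, sinh=1.415350; start (x,ẋ)=(-0.047500, 0.444400) → end (x,ẋ)=(0.083224, 0.342275)
phase 2: p=0.1576, T=0.426, ωT=1.327629, cosh=2.018597, sinh=1.753492; start (x,ẋ)=(0.083224, 0.342275) → end (x,ẋ)=(0.200045, 0.284469)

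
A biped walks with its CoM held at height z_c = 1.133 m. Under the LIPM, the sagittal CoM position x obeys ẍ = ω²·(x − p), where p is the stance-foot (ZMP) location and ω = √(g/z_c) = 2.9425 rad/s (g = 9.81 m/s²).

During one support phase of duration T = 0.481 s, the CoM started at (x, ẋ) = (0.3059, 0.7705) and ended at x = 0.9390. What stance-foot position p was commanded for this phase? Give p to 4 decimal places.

p = 0.1994

ωT = 2.9425·0.481 = 1.415342; cosh(ωT) = 2.180370, sinh(ωT) = 1.937527
x(T) = p + (x₀−p)·cosh(ωT) + (ẋ₀/ω)·sinh(ωT) ⇒ p·(1 − cosh) = x(T) − x₀·cosh − (ẋ₀/ω)·sinh
numerator   = 0.9390 − (0.3059)·2.180370 − (0.7705/2.9425)·1.937527 = -0.235321
denominator = 1 − 2.180370 = -1.180370
p = -0.235321 / -1.180370 = 0.1994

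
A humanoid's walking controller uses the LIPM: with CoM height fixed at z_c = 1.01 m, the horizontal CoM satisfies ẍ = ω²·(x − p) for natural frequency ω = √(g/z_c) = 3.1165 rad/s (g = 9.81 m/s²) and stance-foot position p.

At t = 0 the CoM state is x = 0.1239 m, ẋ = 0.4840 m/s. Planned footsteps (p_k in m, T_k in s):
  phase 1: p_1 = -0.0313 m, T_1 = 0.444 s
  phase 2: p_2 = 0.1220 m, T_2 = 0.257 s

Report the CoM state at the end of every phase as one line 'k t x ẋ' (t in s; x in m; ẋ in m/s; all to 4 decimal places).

phase 1: p=-0.0313, T=0.444, ωT=1.383726, cosh=2.120191, sinh=1.869548; start (x,ẋ)=(0.123900, 0.484000) → end (x,ẋ)=(0.588099, 1.930437)
phase 2: p=0.1220, T=0.257, ωT=0.800940, cosh=1.338271, sinh=0.889364; start (x,ẋ)=(0.588099, 1.930437) → end (x,ẋ)=(1.296661, 3.875336)

1 0.4440 0.5881 1.9304
2 0.7010 1.2967 3.8753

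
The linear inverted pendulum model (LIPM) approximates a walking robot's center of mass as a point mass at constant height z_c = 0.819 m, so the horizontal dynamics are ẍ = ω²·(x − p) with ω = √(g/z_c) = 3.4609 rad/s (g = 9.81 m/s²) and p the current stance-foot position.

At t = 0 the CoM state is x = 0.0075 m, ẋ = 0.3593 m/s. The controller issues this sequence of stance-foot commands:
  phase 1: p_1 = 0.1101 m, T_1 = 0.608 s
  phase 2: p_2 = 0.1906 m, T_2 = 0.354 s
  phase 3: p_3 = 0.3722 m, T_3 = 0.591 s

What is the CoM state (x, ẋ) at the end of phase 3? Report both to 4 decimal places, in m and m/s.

x = -1.2719, ẋ = -5.5948

phase 1: p=0.1101, T=0.608, ωT=2.104227, cosh=4.161351, sinh=4.039412; start (x,ẋ)=(0.007500, 0.359300) → end (x,ẋ)=(0.102505, 0.060826)
phase 2: p=0.1906, T=0.354, ωT=1.225159, cosh=1.849209, sinh=1.555497; start (x,ẋ)=(0.102505, 0.060826) → end (x,ẋ)=(0.055031, -0.361775)
phase 3: p=0.3722, T=0.591, ωT=2.045392, cosh=3.930759, sinh=3.801429; start (x,ẋ)=(0.055031, -0.361775) → end (x,ẋ)=(-1.271885, -5.594839)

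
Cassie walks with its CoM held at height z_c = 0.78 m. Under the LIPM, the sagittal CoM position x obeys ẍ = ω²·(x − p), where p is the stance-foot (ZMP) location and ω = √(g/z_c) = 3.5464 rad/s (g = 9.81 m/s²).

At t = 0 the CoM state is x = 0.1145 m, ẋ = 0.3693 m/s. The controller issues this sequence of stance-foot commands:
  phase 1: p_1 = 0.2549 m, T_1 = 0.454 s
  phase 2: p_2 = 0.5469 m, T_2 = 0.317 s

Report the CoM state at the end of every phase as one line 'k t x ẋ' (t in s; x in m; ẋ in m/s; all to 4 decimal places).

phase 1: p=0.2549, T=0.454, ωT=1.610066, cosh=2.601507, sinh=2.401632; start (x,ẋ)=(0.114500, 0.369300) → end (x,ẋ)=(0.139739, -0.235071)
phase 2: p=0.5469, T=0.317, ωT=1.124209, cosh=1.701345, sinh=1.376436; start (x,ẋ)=(0.139739, -0.235071) → end (x,ẋ)=(-0.237057, -2.387447)

1 0.4540 0.1397 -0.2351
2 0.7710 -0.2371 -2.3874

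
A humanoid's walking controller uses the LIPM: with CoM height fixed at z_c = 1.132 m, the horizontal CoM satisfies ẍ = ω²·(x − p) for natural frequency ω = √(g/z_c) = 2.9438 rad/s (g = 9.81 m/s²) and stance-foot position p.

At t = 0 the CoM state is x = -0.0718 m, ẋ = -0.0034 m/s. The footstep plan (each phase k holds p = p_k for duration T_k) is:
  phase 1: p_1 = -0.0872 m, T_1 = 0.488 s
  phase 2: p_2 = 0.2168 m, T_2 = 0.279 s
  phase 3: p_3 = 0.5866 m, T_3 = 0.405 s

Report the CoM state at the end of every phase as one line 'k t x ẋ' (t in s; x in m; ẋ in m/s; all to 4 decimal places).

phase 1: p=-0.0872, T=0.488, ωT=1.436574, cosh=2.222001, sinh=1.984261; start (x,ẋ)=(-0.071800, -0.003400) → end (x,ẋ)=(-0.055273, 0.082401)
phase 2: p=0.2168, T=0.279, ωT=0.821320, cosh=1.356675, sinh=0.916824; start (x,ẋ)=(-0.055273, 0.082401) → end (x,ẋ)=(-0.126651, -0.622520)
phase 3: p=0.5866, T=0.405, ωT=1.192239, cosh=1.798995, sinh=1.495454; start (x,ẋ)=(-0.126651, -0.622520) → end (x,ẋ)=(-1.012777, -4.259870)

1 0.4880 -0.0553 0.0824
2 0.7670 -0.1267 -0.6225
3 1.1720 -1.0128 -4.2599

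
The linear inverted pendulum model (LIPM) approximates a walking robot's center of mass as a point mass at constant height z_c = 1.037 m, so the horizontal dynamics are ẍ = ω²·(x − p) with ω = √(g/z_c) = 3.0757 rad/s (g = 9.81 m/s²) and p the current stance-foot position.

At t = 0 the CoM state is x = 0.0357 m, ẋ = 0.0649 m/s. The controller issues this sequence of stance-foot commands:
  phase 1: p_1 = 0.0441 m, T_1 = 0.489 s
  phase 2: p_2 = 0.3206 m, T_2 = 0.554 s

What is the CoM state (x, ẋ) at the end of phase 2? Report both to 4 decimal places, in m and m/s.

x = -0.3079, ẋ = -1.7746

phase 1: p=0.0441, T=0.489, ωT=1.504017, cosh=2.360983, sinh=2.138747; start (x,ẋ)=(0.035700, 0.064900) → end (x,ẋ)=(0.069397, 0.097971)
phase 2: p=0.3206, T=0.554, ωT=1.703938, cosh=2.838755, sinh=2.656790; start (x,ẋ)=(0.069397, 0.097971) → end (x,ẋ)=(-0.307876, -1.774584)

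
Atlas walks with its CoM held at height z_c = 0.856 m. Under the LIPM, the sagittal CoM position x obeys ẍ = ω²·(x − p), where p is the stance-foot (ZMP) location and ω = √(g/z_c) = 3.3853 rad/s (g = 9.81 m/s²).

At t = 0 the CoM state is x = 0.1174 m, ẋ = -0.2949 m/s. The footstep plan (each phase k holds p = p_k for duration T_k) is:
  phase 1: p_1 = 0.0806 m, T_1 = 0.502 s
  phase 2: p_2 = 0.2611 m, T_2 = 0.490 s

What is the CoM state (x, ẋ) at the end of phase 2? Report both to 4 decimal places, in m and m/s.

x = -0.9509, ẋ = -4.0014

phase 1: p=0.0806, T=0.502, ωT=1.699421, cosh=2.826783, sinh=2.643994; start (x,ẋ)=(0.117400, -0.294900) → end (x,ẋ)=(-0.045698, -0.504232)
phase 2: p=0.2611, T=0.490, ωT=1.658797, cosh=2.721678, sinh=2.531310; start (x,ẋ)=(-0.045698, -0.504232) → end (x,ẋ)=(-0.950937, -4.001382)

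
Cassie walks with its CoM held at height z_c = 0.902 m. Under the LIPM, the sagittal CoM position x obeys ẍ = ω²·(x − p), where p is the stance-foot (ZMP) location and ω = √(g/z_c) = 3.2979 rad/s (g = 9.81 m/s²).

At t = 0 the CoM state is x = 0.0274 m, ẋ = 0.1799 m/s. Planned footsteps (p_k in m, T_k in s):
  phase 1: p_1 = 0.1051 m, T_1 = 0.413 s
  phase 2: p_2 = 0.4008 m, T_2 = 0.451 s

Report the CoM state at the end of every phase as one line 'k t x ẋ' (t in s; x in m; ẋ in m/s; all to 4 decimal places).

1 0.4130 0.0430 -0.0932
2 0.8640 -0.4907 -2.6945

phase 1: p=0.1051, T=0.413, ωT=1.362033, cosh=2.080130, sinh=1.823991; start (x,ẋ)=(0.027400, 0.179900) → end (x,ẋ)=(0.042972, -0.093176)
phase 2: p=0.4008, T=0.451, ωT=1.487353, cosh=2.325668, sinh=2.099698; start (x,ẋ)=(0.042972, -0.093176) → end (x,ẋ)=(-0.490712, -2.694509)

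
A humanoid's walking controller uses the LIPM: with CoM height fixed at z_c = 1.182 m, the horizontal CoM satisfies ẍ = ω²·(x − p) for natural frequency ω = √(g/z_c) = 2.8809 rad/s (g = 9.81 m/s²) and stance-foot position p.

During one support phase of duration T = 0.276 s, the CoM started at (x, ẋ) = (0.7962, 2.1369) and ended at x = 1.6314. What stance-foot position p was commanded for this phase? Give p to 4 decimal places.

ωT = 2.8809·0.276 = 0.795128; cosh(ωT) = 1.333124, sinh(ωT) = 0.881601
x(T) = p + (x₀−p)·cosh(ωT) + (ẋ₀/ω)·sinh(ωT) ⇒ p·(1 − cosh) = x(T) − x₀·cosh − (ẋ₀/ω)·sinh
numerator   = 1.6314 − (0.7962)·1.333124 − (2.1369/2.8809)·0.881601 = -0.083959
denominator = 1 − 1.333124 = -0.333124
p = -0.083959 / -0.333124 = 0.2520

p = 0.2520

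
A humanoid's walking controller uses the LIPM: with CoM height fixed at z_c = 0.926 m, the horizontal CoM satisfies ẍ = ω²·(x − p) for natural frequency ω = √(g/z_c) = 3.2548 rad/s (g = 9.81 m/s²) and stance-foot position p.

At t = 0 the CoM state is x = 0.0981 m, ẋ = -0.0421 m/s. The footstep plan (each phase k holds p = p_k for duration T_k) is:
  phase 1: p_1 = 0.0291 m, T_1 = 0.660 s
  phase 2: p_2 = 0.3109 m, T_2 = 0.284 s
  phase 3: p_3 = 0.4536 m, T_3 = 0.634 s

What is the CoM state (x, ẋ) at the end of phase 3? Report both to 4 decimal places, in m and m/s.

x = 1.8467, ẋ = 4.6379

phase 1: p=0.0291, T=0.660, ωT=2.148168, cosh=4.342922, sinh=4.226224; start (x,ẋ)=(0.098100, -0.042100) → end (x,ẋ)=(0.274096, 0.766293)
phase 2: p=0.3109, T=0.284, ωT=0.924363, cosh=1.458523, sinh=1.061739; start (x,ẋ)=(0.274096, 0.766293) → end (x,ẋ)=(0.507192, 0.990473)
phase 3: p=0.4536, T=0.634, ωT=2.063543, cosh=4.000411, sinh=3.873408; start (x,ẋ)=(0.507192, 0.990473) → end (x,ẋ)=(1.846711, 4.637939)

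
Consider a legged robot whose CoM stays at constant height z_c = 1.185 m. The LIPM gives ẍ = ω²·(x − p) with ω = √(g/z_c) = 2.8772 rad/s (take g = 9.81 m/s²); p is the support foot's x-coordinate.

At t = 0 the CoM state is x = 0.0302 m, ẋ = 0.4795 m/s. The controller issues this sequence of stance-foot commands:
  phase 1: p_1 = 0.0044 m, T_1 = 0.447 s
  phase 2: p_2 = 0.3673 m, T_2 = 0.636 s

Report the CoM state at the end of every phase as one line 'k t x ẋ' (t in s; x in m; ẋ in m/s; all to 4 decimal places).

phase 1: p=0.0044, T=0.447, ωT=1.286108, cosh=1.947510, sinh=1.671166; start (x,ẋ)=(0.030200, 0.479500) → end (x,ẋ)=(0.333154, 1.057885)
phase 2: p=0.3673, T=0.636, ωT=1.829899, cosh=3.196844, sinh=3.036414; start (x,ẋ)=(0.333154, 1.057885) → end (x,ẋ)=(1.374565, 3.083582)

1 0.4470 0.3332 1.0579
2 1.0830 1.3746 3.0836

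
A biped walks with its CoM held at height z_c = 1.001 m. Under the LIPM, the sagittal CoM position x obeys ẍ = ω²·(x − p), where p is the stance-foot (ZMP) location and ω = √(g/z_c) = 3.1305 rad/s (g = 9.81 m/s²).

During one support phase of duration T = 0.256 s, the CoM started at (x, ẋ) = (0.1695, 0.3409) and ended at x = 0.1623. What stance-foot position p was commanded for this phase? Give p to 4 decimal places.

p = 0.4769

ωT = 3.1305·0.256 = 0.801408; cosh(ωT) = 1.338687, sinh(ωT) = 0.889990
x(T) = p + (x₀−p)·cosh(ωT) + (ẋ₀/ω)·sinh(ωT) ⇒ p·(1 − cosh) = x(T) − x₀·cosh − (ẋ₀/ω)·sinh
numerator   = 0.1623 − (0.1695)·1.338687 − (0.3409/3.1305)·0.889990 = -0.161524
denominator = 1 − 1.338687 = -0.338687
p = -0.161524 / -0.338687 = 0.4769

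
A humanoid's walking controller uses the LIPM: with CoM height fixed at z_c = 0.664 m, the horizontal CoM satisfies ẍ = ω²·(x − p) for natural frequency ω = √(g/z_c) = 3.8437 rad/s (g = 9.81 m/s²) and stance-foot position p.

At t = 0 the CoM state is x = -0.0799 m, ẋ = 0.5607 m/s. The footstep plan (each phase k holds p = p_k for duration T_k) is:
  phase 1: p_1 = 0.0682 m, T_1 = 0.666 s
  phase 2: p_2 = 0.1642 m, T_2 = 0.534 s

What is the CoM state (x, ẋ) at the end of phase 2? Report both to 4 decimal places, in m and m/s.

phase 1: p=0.0682, T=0.666, ωT=2.559904, cosh=6.505945, sinh=6.428633; start (x,ẋ)=(-0.079900, 0.560700) → end (x,ẋ)=(0.042447, -0.011629)
phase 2: p=0.1642, T=0.534, ωT=2.052536, cosh=3.958016, sinh=3.829608; start (x,ẋ)=(0.042447, -0.011629) → end (x,ẋ)=(-0.329287, -1.838216)

x = -0.3293, ẋ = -1.8382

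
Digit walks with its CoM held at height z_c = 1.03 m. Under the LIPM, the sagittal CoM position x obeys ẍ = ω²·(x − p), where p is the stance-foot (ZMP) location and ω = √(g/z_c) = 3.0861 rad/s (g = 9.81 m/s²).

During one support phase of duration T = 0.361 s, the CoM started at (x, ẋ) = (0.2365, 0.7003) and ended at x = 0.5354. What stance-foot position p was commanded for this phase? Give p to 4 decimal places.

ωT = 3.0861·0.361 = 1.114082; cosh(ωT) = 1.687493, sinh(ωT) = 1.359277
x(T) = p + (x₀−p)·cosh(ωT) + (ẋ₀/ω)·sinh(ωT) ⇒ p·(1 − cosh) = x(T) − x₀·cosh − (ẋ₀/ω)·sinh
numerator   = 0.5354 − (0.2365)·1.687493 − (0.7003/3.0861)·1.359277 = -0.172140
denominator = 1 − 1.687493 = -0.687493
p = -0.172140 / -0.687493 = 0.2504

p = 0.2504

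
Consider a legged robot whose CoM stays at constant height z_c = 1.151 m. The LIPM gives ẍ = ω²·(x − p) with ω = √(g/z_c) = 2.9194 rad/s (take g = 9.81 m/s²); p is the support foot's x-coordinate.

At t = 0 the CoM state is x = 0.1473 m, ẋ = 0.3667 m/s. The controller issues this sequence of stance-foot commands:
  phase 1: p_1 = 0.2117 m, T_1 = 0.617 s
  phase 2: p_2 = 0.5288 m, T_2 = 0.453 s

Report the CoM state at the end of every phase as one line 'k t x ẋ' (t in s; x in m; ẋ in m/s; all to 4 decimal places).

1 0.6170 0.3814 0.5870
2 1.0700 0.5831 0.4295

phase 1: p=0.2117, T=0.617, ωT=1.801270, cosh=3.111212, sinh=2.946123; start (x,ẋ)=(0.147300, 0.366700) → end (x,ẋ)=(0.381395, 0.586983)
phase 2: p=0.5288, T=0.453, ωT=1.322488, cosh=2.009609, sinh=1.743138; start (x,ẋ)=(0.381395, 0.586983) → end (x,ẋ)=(0.583053, 0.429472)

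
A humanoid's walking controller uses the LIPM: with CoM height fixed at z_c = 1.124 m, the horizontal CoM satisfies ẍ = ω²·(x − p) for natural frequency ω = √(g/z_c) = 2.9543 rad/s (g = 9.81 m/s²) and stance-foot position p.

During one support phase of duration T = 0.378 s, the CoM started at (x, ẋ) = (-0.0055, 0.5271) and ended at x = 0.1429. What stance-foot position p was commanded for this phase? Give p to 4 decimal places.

ωT = 2.9543·0.378 = 1.116725; cosh(ωT) = 1.691092, sinh(ωT) = 1.363742
x(T) = p + (x₀−p)·cosh(ωT) + (ẋ₀/ω)·sinh(ωT) ⇒ p·(1 − cosh) = x(T) − x₀·cosh − (ẋ₀/ω)·sinh
numerator   = 0.1429 − (-0.0055)·1.691092 − (0.5271/2.9543)·1.363742 = -0.091115
denominator = 1 − 1.691092 = -0.691092
p = -0.091115 / -0.691092 = 0.1318

p = 0.1318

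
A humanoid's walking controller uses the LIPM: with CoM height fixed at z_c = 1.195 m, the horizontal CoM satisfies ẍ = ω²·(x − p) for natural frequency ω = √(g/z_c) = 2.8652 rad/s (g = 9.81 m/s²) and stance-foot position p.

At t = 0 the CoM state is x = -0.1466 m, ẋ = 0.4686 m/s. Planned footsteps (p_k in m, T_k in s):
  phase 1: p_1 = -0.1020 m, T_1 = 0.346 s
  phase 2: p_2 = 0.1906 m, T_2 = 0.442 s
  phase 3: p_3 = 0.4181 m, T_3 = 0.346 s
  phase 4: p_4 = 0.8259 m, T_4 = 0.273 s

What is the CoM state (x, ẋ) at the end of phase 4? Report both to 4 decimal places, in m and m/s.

x = -0.1193, ẋ = -2.0124

phase 1: p=-0.1020, T=0.346, ωT=0.991359, cosh=1.532983, sinh=1.161911; start (x,ẋ)=(-0.146600, 0.468600) → end (x,ẋ)=(0.019658, 0.569878)
phase 2: p=0.1906, T=0.442, ωT=1.266418, cosh=1.914981, sinh=1.633141; start (x,ẋ)=(0.019658, 0.569878) → end (x,ẋ)=(0.188076, 0.291421)
phase 3: p=0.4181, T=0.346, ωT=0.991359, cosh=1.532983, sinh=1.161911; start (x,ẋ)=(0.188076, 0.291421) → end (x,ẋ)=(0.183655, -0.319033)
phase 4: p=0.8259, T=0.273, ωT=0.782200, cosh=1.321837, sinh=0.864439; start (x,ẋ)=(0.183655, -0.319033) → end (x,ẋ)=(-0.119297, -2.012416)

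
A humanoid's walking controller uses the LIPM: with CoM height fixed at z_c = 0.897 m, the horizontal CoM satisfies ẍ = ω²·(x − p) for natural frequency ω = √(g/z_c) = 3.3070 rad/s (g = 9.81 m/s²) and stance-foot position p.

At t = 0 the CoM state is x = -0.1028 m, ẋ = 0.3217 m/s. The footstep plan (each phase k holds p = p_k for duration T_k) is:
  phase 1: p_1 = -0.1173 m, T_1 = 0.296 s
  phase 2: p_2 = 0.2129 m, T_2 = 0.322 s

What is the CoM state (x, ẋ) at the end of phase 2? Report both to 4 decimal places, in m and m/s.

phase 1: p=-0.1173, T=0.296, ωT=0.978872, cosh=1.518594, sinh=1.142859; start (x,ẋ)=(-0.102800, 0.321700) → end (x,ẋ)=(0.015895, 0.543333)
phase 2: p=0.2129, T=0.322, ωT=1.064854, cosh=1.622597, sinh=1.277819; start (x,ẋ)=(0.015895, 0.543333) → end (x,ẋ)=(0.103184, 0.049119)

x = 0.1032, ẋ = 0.0491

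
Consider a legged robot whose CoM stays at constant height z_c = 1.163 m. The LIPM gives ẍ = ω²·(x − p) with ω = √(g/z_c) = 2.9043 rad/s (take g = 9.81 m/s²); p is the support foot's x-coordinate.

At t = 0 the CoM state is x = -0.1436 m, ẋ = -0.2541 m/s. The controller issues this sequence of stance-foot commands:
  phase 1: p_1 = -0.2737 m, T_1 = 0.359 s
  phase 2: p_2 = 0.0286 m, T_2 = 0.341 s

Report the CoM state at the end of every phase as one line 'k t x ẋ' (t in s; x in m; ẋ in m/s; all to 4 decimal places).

phase 1: p=-0.2737, T=0.359, ωT=1.042644, cosh=1.594614, sinh=1.242093; start (x,ẋ)=(-0.143600, -0.254100) → end (x,ẋ)=(-0.174913, 0.064133)
phase 2: p=0.0286, T=0.341, ωT=0.990366, cosh=1.531831, sinh=1.160390; start (x,ẋ)=(-0.174913, 0.064133) → end (x,ẋ)=(-0.257523, -0.587622)

1 0.3590 -0.1749 0.0641
2 0.7000 -0.2575 -0.5876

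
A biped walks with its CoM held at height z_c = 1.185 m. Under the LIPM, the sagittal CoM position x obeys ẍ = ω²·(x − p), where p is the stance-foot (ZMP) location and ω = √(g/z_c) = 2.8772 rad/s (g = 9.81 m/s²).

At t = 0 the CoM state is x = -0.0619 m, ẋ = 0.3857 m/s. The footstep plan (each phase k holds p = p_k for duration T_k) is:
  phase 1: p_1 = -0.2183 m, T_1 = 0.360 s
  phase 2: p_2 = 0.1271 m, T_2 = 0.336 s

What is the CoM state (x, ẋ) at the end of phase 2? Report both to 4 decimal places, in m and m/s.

phase 1: p=-0.2183, T=0.360, ωT=1.035792, cosh=1.586141, sinh=1.231196; start (x,ẋ)=(-0.061900, 0.385700) → end (x,ẋ)=(0.194819, 1.165805)
phase 2: p=0.1271, T=0.336, ωT=0.966739, cosh=1.504839, sinh=1.124518; start (x,ẋ)=(0.194819, 1.165805) → end (x,ẋ)=(0.684647, 1.973452)

x = 0.6846, ẋ = 1.9735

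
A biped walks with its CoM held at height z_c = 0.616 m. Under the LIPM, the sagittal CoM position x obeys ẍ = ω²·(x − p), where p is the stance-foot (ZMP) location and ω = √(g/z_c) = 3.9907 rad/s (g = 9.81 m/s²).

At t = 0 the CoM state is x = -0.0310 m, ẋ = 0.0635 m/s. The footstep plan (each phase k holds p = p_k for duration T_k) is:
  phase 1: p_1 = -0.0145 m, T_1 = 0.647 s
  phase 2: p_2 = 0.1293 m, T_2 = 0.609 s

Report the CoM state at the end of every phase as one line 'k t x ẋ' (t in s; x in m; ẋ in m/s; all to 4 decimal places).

1 0.6470 -0.0196 -0.0106
2 1.2560 -0.7383 -3.4109

phase 1: p=-0.0145, T=0.647, ωT=2.581983, cosh=6.649478, sinh=6.573854; start (x,ẋ)=(-0.031000, 0.063500) → end (x,ẋ)=(-0.019613, -0.010624)
phase 2: p=0.1293, T=0.609, ωT=2.430336, cosh=5.725355, sinh=5.637348; start (x,ẋ)=(-0.019613, -0.010624) → end (x,ẋ)=(-0.738289, -3.410921)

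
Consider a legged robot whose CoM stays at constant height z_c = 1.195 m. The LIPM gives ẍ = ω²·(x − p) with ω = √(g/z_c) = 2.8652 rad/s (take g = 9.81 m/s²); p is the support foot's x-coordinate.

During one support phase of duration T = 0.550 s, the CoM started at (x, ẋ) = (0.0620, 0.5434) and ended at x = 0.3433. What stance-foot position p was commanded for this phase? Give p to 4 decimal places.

p = 0.1656

ωT = 2.8652·0.550 = 1.575860; cosh(ωT) = 2.520864, sinh(ωT) = 2.314034
x(T) = p + (x₀−p)·cosh(ωT) + (ẋ₀/ω)·sinh(ωT) ⇒ p·(1 − cosh) = x(T) − x₀·cosh − (ẋ₀/ω)·sinh
numerator   = 0.3433 − (0.0620)·2.520864 − (0.5434/2.8652)·2.314034 = -0.251862
denominator = 1 − 2.520864 = -1.520864
p = -0.251862 / -1.520864 = 0.1656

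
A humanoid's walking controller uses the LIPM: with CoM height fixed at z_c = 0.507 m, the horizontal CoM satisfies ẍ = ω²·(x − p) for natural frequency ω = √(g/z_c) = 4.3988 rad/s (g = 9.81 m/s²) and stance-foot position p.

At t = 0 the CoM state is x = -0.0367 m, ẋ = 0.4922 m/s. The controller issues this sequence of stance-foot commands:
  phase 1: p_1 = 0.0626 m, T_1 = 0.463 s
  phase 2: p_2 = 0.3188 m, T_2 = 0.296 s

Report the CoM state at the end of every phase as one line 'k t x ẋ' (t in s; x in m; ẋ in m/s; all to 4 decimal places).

1 0.4630 0.0971 0.2729
2 0.7590 -0.0133 -1.1215

phase 1: p=0.0626, T=0.463, ωT=2.036644, cosh=3.897656, sinh=3.767190; start (x,ẋ)=(-0.036700, 0.492200) → end (x,ẋ)=(0.097089, 0.272914)
phase 2: p=0.3188, T=0.296, ωT=1.302045, cosh=1.974391, sinh=1.702416; start (x,ẋ)=(0.097089, 0.272914) → end (x,ẋ)=(-0.013321, -1.121460)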